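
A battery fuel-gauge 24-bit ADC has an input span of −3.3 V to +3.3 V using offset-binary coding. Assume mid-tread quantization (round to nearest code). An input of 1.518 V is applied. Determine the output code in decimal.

LSB = 6.6 V / 16777216 = 0.39 µV.
(V_in − V_low)/LSB = (1.518 − (−3.3)) / 3.93391e-07 = 12247367.680.
Round → code 12247368.

code 12247368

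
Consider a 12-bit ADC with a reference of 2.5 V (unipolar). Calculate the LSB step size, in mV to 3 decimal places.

Full-scale span = 2.5 V.
LSB = 2.5 / 2^12 = 2.5 / 4096 = 0.000610352 V = 0.610 mV.

0.610 mV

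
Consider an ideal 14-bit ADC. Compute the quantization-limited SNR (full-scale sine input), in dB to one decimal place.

SNR ≈ 6.02·N + 1.76 dB = 6.02·14 + 1.76 = 86.04 dB.

86.0 dB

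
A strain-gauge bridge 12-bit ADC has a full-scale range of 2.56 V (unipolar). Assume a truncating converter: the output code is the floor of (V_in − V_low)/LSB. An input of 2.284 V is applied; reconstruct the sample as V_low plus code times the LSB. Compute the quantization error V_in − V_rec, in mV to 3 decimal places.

Step size: 2.56 V ÷ 2^12 = 0.625 mV.
Scaled input = 3654.4000 LSBs, so code = 3654.
Reconstructed: 2.28375 V.
V_in − V_rec = 0.00025 V = 0.250 mV.

0.250 mV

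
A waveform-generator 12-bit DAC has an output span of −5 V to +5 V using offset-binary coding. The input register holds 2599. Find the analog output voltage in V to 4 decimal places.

LSB = 10 V / 2^12 = 2.441 mV.
V_out = (−5) + 2599 × 0.00244141 V = 1.34521 V.

1.3452 V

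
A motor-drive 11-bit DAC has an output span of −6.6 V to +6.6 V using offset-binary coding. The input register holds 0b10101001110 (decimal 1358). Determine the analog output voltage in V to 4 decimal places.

LSB = 13.2 V / 2^11 = 6.445 mV.
Code 0b10101001110 = 1358 decimal.
V_out = (−6.6) + 1358 × 0.00644531 V = 2.15273 V.

2.1527 V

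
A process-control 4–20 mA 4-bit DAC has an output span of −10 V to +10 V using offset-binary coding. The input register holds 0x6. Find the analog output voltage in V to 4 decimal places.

LSB = 20 V / 2^4 = 1.2500 V.
Code 0x6 = 6 decimal.
V_out = (−10) + 6 × 1.25 V = -2.5 V.

-2.5000 V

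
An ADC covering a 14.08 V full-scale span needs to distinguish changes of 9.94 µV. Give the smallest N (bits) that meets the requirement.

21 bits

Number of steps required ≥ 14.08 V / 9.94 µV = 1416498.99.
Need 2^N ≥ 1416498.99; 2^20 = 1048576, 2^21 = 2097152.
Minimum N = 21.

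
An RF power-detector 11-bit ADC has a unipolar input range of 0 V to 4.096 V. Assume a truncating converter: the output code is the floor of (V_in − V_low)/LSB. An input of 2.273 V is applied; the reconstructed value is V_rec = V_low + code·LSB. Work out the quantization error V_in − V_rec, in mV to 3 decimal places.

LSB = 4.096/2^11 = 2.000 mV.
(V_in − V_low)/LSB = (2.273 − 0)/0.002 = 1136.5000 → code 1136 (floor).
Code 1136 maps back to 0 + 1136×0.002 V = 2.272 V.
Error = 2.273 − 2.272 = 0.001 V = 1.000 mV.

1.000 mV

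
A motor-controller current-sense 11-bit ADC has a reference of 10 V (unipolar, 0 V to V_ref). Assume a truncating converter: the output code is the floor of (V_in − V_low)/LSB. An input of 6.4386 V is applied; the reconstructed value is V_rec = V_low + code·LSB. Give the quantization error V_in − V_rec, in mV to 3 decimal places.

3.053 mV

One LSB is 10 V / 2048 = 4.883 mV.
(6.4386 − 0)/0.00488281 = 1318.6253; ⌊·⌋ gives code 1318.
Reconstructed: 6.4355469 V.
Difference: 0.00305312 V → 3.053 mV.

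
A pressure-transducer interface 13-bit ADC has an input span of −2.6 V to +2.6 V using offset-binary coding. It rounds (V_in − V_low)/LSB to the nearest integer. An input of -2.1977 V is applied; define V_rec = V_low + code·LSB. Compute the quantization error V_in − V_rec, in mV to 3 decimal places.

One LSB is 5.2 V / 8192 = 0.635 mV.
(V_in − V_low)/LSB = (-2.1977 − (−2.6))/0.000634766 = 633.7772 → code 634 (round).
Reconstructed: -2.1975586 V.
Error = -2.1977 − (−2.1975586) = -0.000141406 V = -0.141 mV.

-0.141 mV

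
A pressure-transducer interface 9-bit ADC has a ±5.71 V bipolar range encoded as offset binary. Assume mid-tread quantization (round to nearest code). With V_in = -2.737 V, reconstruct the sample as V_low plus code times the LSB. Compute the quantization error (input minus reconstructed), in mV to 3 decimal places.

6.477 mV

One LSB is 11.42 V / 512 = 22.305 mV.
(-2.737 − (−5.71))/0.0223047 = 133.2904; round gives code 133.
Code 133 maps back to (−5.71) + 133×0.0223047 V = -2.7434766 V.
Difference: 0.00647656 V → 6.477 mV.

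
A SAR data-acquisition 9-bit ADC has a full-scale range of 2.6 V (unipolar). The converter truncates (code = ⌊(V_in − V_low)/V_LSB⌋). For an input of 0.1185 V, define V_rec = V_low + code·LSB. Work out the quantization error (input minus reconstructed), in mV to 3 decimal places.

LSB = 2.6/2^9 = 5.078 mV.
(V_in − V_low)/LSB = (0.1185 − 0)/0.00507813 = 23.3354 → code 23 (floor).
Reconstructed: 0.11679687 V.
V_in − V_rec = 0.00170312 V = 1.703 mV.

1.703 mV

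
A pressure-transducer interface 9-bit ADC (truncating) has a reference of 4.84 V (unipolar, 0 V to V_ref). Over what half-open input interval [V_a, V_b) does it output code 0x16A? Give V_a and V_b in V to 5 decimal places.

[3.42203 V, 3.43148 V)

LSB = 4.84/2^9 = 9.453 mV.
Code 0x16A = 362 decimal.
V_a = V_low + 362·LSB = 3.42203 V; V_b = V_low + 363·LSB = 3.43148 V.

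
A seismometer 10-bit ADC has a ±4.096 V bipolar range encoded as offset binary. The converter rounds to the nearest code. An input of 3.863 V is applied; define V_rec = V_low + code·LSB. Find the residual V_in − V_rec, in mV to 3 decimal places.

-1.000 mV

One LSB is 8.192 V / 1024 = 8.000 mV.
Scaled input = 994.8750 LSBs, so code = 995.
Reconstructed: 3.864 V.
Error = 3.863 − 3.864 = -0.001 V = -1.000 mV.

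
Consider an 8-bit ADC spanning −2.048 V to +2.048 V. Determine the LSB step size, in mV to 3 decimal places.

16.000 mV

Full-scale span = 4.096 V.
LSB = 4.096 / 2^8 = 4.096 / 256 = 0.016 V = 16.000 mV.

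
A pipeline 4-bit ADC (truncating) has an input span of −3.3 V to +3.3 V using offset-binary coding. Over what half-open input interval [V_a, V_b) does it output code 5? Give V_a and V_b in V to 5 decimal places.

LSB = 6.6/2^4 = 412.500 mV.
V_a = V_low + 5·LSB = -1.2375 V; V_b = V_low + 6·LSB = -0.825 V.

[-1.23750 V, -0.82500 V)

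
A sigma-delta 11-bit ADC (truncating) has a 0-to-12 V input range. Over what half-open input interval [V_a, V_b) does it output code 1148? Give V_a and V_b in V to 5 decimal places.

[6.72656 V, 6.73242 V)

LSB = 12/2^11 = 5.859 mV.
V_a = V_low + 1148·LSB = 6.72656 V; V_b = V_low + 1149·LSB = 6.73242 V.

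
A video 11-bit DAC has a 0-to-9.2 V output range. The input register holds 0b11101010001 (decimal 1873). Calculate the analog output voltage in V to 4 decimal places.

LSB = 9.2 V / 2^11 = 4.492 mV.
Code 0b11101010001 = 1873 decimal.
V_out = 0 + 1873 × 0.00449219 V = 8.41387 V.

8.4139 V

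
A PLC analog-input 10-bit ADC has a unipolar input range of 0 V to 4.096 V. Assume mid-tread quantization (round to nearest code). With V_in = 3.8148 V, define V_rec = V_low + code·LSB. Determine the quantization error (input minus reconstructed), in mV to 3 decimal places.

-1.200 mV

Step size: 4.096 V ÷ 2^10 = 4.000 mV.
(3.8148 − 0)/0.004 = 953.7000; round gives code 954.
Reconstructed: 3.816 V.
Error = 3.8148 − 3.816 = -0.0012 V = -1.200 mV.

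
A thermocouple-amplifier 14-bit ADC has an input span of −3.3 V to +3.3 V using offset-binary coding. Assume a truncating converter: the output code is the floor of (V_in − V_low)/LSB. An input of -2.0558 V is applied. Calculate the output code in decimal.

LSB = 6.6 V / 16384 = 402.83 µV.
(-2.0558 − (−3.3)) / 0.000402832 = 3088.632 LSBs.
So the output code is 3088.

code 3088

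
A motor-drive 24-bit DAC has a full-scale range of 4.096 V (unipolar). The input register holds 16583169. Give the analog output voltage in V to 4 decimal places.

LSB = 4.096 V / 2^24 = 0.24 µV.
V_out = 0 + 16583169 × 2.44141e-07 V = 4.04863 V.

4.0486 V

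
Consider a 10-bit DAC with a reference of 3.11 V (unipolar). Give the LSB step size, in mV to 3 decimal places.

Full-scale span = 3.11 V.
LSB = 3.11 / 2^10 = 3.11 / 1024 = 0.00303711 V = 3.037 mV.

3.037 mV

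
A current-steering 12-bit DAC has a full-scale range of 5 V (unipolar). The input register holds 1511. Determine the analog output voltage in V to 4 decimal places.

1.8445 V

LSB = 5 V / 2^12 = 1.221 mV.
V_out = 0 + 1511 × 0.0012207 V = 1.84448 V.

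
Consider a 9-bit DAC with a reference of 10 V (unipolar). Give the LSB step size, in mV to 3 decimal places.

Full-scale span = 10 V.
LSB = 10 / 2^9 = 10 / 512 = 0.0195312 V = 19.531 mV.

19.531 mV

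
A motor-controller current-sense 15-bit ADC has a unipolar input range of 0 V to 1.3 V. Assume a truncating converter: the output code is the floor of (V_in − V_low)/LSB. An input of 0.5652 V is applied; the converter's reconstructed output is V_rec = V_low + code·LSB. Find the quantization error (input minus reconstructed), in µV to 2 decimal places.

LSB = 1.3/2^15 = 39.67 µV.
(0.5652 − 0)/3.96729e-05 = 14246.5182; ⌊·⌋ gives code 14246.
Reconstructed: 0.56517944 V.
V_in − V_rec = 2.05566e-05 V = 20.56 µV.

20.56 µV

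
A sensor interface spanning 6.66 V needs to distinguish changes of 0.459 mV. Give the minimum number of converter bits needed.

Number of steps required ≥ 6.66 V / 0.459 mV = 14509.80.
Need 2^N ≥ 14509.80; 2^13 = 8192, 2^14 = 16384.
Minimum N = 14.

14 bits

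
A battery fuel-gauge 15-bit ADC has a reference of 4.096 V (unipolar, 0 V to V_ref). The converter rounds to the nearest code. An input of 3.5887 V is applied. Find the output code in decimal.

With 32768 levels over 4.096 V, one step is 125.00 µV.
(3.5887 − 0) / 0.000125 = 28709.600 LSBs.
Round → code 28710.

code 28710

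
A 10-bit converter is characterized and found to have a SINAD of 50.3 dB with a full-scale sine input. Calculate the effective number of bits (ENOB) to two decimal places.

ENOB = (SINAD − 1.76) / 6.02 = (50.3 − 1.76)/6.02 = 8.063.

8.06 bits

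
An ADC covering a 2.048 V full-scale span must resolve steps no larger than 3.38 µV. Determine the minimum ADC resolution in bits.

20 bits

Number of steps required ≥ 2.048 V / 3.38 µV = 605917.16.
Need 2^N ≥ 605917.16; 2^19 = 524288, 2^20 = 1048576.
Minimum N = 20.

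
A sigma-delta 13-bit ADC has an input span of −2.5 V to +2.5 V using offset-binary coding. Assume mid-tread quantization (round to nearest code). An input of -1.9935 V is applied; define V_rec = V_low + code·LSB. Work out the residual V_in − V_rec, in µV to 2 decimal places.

-91.80 µV

LSB = 5/2^13 = 0.610 mV.
(V_in − V_low)/LSB = (-1.9935 − (−2.5))/0.000610352 = 829.8496 → code 830 (round).
Reconstructed: -1.9934082 V.
V_in − V_rec = -9.17969e-05 V = -91.80 µV.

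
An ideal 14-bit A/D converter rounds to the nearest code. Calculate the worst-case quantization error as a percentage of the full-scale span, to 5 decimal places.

0.00305 %

Rounding → worst-case error = ½ LSB = V_FS/2^15, so 100/32768 = 0.00305176 % of full scale.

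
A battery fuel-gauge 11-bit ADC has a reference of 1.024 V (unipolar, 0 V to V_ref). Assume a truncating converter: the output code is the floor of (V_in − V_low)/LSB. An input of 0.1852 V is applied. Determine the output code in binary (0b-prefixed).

code 0b101110010 (decimal 370)

Full-scale span = 1.024 V; LSB = 1.024/2^11 = 0.500 mV.
(V_in − V_low)/LSB = (0.1852 − 0) / 0.0005 = 370.400.
So the output code is 370.
In binary (0b-prefixed): 0b101110010.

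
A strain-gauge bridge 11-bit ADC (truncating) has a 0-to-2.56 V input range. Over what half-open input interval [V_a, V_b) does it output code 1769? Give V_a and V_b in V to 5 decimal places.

[2.21125 V, 2.21250 V)

LSB = 2.56/2^11 = 1.250 mV.
V_a = V_low + 1769·LSB = 2.21125 V; V_b = V_low + 1770·LSB = 2.2125 V.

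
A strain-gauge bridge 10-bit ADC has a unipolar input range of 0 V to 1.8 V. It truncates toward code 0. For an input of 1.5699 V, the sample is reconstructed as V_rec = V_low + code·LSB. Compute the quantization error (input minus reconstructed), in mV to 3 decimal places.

0.173 mV

Step size: 1.8 V ÷ 2^10 = 1.758 mV.
(V_in − V_low)/LSB = (1.5699 − 0)/0.00175781 = 893.0987 → code 893 (floor).
V_rec = 0 + 893·0.00175781 = 1.5697266 V.
V_in − V_rec = 0.000173438 V = 0.173 mV.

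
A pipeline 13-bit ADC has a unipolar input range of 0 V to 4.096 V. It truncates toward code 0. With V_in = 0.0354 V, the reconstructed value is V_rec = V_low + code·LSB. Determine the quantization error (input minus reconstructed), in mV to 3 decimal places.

Step size: 4.096 V ÷ 2^13 = 0.500 mV.
(V_in − V_low)/LSB = (0.0354 − 0)/0.0005 = 70.8000 → code 70 (floor).
Reconstructed: 0.035 V.
Error = 0.0354 − 0.035 = 0.0004 V = 0.400 mV.

0.400 mV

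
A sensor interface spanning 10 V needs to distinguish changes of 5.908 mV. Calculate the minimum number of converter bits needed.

Number of steps required ≥ 10 V / 5.908 mV = 1692.62.
Need 2^N ≥ 1692.62; 2^10 = 1024, 2^11 = 2048.
Minimum N = 11.

11 bits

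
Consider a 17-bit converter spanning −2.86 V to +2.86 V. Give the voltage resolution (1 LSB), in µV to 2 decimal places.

Full-scale span = 5.72 V.
LSB = 5.72 / 2^17 = 5.72 / 131072 = 4.36401e-05 V = 43.64 µV.

43.64 µV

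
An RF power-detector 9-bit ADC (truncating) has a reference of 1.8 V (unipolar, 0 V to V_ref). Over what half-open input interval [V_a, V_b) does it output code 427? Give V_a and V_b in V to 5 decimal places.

[1.50117 V, 1.50469 V)

LSB = 1.8/2^9 = 3.516 mV.
V_a = V_low + 427·LSB = 1.50117 V; V_b = V_low + 428·LSB = 1.50469 V.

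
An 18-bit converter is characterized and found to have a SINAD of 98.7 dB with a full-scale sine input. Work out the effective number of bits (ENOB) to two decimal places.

16.10 bits

ENOB = (SINAD − 1.76) / 6.02 = (98.7 − 1.76)/6.02 = 16.103.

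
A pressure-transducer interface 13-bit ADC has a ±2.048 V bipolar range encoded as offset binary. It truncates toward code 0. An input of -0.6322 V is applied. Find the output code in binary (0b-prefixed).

code 0b101100001111 (decimal 2831)

With 8192 levels over 4.096 V, one step is 0.500 mV.
Input sits at 2831.600 steps above V_low.
Floor → code 2831.
In binary (0b-prefixed): 0b101100001111.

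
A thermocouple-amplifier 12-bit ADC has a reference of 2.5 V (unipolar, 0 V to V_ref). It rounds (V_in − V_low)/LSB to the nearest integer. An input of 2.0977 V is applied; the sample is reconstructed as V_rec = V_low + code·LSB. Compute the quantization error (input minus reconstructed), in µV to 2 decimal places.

-78.32 µV

LSB = 2.5/2^12 = 0.610 mV.
(V_in − V_low)/LSB = (2.0977 − 0)/0.000610352 = 3436.8717 → code 3437 (round).
Code 3437 maps back to 0 + 3437×0.000610352 V = 2.0977783 V.
Error = 2.0977 − 2.0977783 = -7.83203e-05 V = -78.32 µV.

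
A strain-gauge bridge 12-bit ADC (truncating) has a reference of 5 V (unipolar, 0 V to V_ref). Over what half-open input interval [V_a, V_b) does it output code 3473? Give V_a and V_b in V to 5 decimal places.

[4.23950 V, 4.24072 V)

LSB = 5/2^12 = 1.221 mV.
V_a = V_low + 3473·LSB = 4.2395 V; V_b = V_low + 3474·LSB = 4.24072 V.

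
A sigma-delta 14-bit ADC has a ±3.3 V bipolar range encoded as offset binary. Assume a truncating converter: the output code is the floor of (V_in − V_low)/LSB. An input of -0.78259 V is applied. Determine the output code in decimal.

With 16384 levels over 6.6 V, one step is 402.83 µV.
Input sits at 6249.280 steps above V_low.
So the output code is 6249.

code 6249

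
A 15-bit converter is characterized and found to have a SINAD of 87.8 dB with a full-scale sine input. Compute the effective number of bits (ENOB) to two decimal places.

ENOB = (SINAD − 1.76) / 6.02 = (87.8 − 1.76)/6.02 = 14.292.

14.29 bits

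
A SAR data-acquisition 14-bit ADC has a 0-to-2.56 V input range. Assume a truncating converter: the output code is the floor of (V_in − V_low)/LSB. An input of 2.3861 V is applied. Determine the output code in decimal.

code 15271

LSB = 2.56 V / 16384 = 156.25 µV.
Input sits at 15271.040 steps above V_low.
Floor → code 15271.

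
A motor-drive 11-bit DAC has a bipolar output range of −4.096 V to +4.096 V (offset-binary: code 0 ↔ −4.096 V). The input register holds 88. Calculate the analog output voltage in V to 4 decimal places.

-3.7440 V

LSB = 8.192 V / 2^11 = 4.000 mV.
V_out = (−4.096) + 88 × 0.004 V = -3.744 V.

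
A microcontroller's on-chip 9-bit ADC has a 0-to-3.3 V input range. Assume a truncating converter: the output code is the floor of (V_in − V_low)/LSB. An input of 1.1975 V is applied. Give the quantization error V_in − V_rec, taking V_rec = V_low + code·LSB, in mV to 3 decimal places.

LSB = 3.3/2^9 = 6.445 mV.
(V_in − V_low)/LSB = (1.1975 − 0)/0.00644531 = 185.7939 → code 185 (floor).
Reconstructed: 1.1923828 V.
Difference: 0.00511719 V → 5.117 mV.

5.117 mV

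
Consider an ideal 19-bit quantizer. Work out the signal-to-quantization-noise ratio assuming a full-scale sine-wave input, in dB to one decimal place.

SNR ≈ 6.02·N + 1.76 dB = 6.02·19 + 1.76 = 116.14 dB.

116.1 dB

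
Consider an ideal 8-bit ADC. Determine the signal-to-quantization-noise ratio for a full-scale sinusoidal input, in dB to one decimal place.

49.9 dB

SNR ≈ 6.02·N + 1.76 dB = 6.02·8 + 1.76 = 49.92 dB.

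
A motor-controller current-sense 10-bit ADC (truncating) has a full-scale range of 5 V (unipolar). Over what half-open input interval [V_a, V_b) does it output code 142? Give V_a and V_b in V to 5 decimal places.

[0.69336 V, 0.69824 V)

LSB = 5/2^10 = 4.883 mV.
V_a = V_low + 142·LSB = 0.693359 V; V_b = V_low + 143·LSB = 0.698242 V.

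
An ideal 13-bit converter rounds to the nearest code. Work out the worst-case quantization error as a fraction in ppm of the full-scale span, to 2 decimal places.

61.04 ppm

Rounding → worst-case error = ½ LSB = V_FS/2^14, so 1e+06/16384 = 61.0352 ppm of full scale.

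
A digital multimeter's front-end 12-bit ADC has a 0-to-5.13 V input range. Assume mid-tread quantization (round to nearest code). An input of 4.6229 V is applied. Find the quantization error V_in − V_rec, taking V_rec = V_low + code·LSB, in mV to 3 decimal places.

Step size: 5.13 V ÷ 2^12 = 1.252 mV.
Scaled input = 3691.1108 LSBs, so code = 3691.
Code 3691 maps back to 0 + 3691×0.00125244 V = 4.6227612 V.
Error = 4.6229 − 4.6227612 = 0.00013877 V = 0.139 mV.

0.139 mV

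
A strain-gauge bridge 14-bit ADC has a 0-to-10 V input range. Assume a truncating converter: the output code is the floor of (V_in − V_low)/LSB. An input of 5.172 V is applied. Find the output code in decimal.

code 8473

Full-scale span = 10 V; LSB = 10/2^14 = 0.610 mV.
(5.172 − 0) / 0.000610352 = 8473.805 LSBs.
Floor → code 8473.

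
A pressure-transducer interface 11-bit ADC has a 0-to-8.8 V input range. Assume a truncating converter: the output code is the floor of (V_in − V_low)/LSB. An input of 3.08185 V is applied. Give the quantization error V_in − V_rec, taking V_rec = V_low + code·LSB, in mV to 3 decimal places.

LSB = 8.8/2^11 = 4.297 mV.
(3.08185 − 0)/0.00429688 = 717.2305; ⌊·⌋ gives code 717.
Code 717 maps back to 0 + 717×0.00429688 V = 3.0808594 V.
Error = 3.08185 − 3.0808594 = 0.000990625 V = 0.991 mV.

0.991 mV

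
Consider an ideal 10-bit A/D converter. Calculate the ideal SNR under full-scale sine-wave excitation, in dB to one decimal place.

SNR ≈ 6.02·N + 1.76 dB = 6.02·10 + 1.76 = 61.96 dB.

62.0 dB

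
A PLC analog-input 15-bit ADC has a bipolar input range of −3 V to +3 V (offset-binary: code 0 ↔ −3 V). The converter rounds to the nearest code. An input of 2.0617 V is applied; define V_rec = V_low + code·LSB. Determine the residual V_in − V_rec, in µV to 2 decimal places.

Step size: 6 V ÷ 2^15 = 183.11 µV.
Scaled input = 27643.6309 LSBs, so code = 27644.
Code 27644 maps back to (−3) + 27644×0.000183105 V = 2.0617676 V.
Error = 2.0617 − 2.0617676 = -6.75781e-05 V = -67.58 µV.

-67.58 µV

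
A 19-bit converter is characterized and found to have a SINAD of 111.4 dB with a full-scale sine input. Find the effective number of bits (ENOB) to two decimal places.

18.21 bits

ENOB = (SINAD − 1.76) / 6.02 = (111.4 − 1.76)/6.02 = 18.213.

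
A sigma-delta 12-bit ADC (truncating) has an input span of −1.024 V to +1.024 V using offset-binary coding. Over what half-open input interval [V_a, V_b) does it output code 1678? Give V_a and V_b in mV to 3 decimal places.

[-185.000 mV, -184.500 mV)

LSB = 2.048/2^12 = 0.500 mV.
V_a = V_low + 1678·LSB = -0.185 V; V_b = V_low + 1679·LSB = -0.1845 V.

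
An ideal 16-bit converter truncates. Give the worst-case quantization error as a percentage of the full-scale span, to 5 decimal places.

0.00153 %

Truncating → worst-case error = 1 LSB = V_FS/2^16, so 100/65536 = 0.00152588 % of full scale.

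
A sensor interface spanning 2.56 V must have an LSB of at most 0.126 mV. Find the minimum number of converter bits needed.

15 bits

Number of steps required ≥ 2.56 V / 0.126 mV = 20317.46.
Need 2^N ≥ 20317.46; 2^14 = 16384, 2^15 = 32768.
Minimum N = 15.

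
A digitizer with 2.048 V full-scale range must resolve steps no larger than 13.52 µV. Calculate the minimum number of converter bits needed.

18 bits

Number of steps required ≥ 2.048 V / 13.52 µV = 151479.29.
Need 2^N ≥ 151479.29; 2^17 = 131072, 2^18 = 262144.
Minimum N = 18.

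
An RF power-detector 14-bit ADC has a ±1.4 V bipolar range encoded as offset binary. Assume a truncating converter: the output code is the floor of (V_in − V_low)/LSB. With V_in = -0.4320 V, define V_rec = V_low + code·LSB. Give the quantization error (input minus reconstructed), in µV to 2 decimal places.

31.25 µV

One LSB is 2.8 V / 16384 = 170.90 µV.
(V_in − V_low)/LSB = (-0.4320 − (−1.4))/0.000170898 = 5664.1829 → code 5664 (floor).
Code 5664 maps back to (−1.4) + 5664×0.000170898 V = -0.43203125 V.
Difference: 3.125e-05 V → 31.25 µV.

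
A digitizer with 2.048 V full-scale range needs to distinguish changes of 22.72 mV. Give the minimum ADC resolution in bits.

Number of steps required ≥ 2.048 V / 22.72 mV = 90.14.
Need 2^N ≥ 90.14; 2^6 = 64, 2^7 = 128.
Minimum N = 7.

7 bits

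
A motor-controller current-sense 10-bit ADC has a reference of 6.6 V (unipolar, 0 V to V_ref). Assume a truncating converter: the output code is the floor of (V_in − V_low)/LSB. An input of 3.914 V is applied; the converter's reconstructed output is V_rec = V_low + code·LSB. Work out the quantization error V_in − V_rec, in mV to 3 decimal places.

One LSB is 6.6 V / 1024 = 6.445 mV.
Scaled input = 607.2630 LSBs, so code = 607.
Reconstructed: 3.9123047 V.
Difference: 0.00169531 V → 1.695 mV.

1.695 mV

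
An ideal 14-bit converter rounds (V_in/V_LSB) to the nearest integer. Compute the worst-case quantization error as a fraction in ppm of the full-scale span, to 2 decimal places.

Rounding → worst-case error = ½ LSB = V_FS/2^15, so 1e+06/32768 = 30.5176 ppm of full scale.

30.52 ppm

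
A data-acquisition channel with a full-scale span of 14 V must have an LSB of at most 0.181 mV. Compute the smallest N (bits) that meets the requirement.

17 bits

Number of steps required ≥ 14 V / 0.181 mV = 77348.07.
Need 2^N ≥ 77348.07; 2^16 = 65536, 2^17 = 131072.
Minimum N = 17.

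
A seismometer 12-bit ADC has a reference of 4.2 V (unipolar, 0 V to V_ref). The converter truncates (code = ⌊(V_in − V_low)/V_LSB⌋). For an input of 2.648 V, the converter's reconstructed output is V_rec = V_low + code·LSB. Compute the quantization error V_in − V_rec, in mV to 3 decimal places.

0.441 mV

LSB = 4.2/2^12 = 1.025 mV.
(2.648 − 0)/0.00102539 = 2582.4305; ⌊·⌋ gives code 2582.
V_rec = 0 + 2582·0.00102539 = 2.6475586 V.
Error = 2.648 − 2.6475586 = 0.000441406 V = 0.441 mV.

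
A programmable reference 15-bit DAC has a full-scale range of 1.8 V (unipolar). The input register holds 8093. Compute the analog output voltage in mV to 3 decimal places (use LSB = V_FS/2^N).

444.562 mV

LSB = 1.8 V / 2^15 = 54.93 µV.
V_out = 0 + 8093 × 5.49316e-05 V = 0.444562 V.
= 444.562 mV.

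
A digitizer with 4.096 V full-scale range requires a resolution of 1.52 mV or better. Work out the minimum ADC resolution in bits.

12 bits

Number of steps required ≥ 4.096 V / 1.52 mV = 2694.74.
Need 2^N ≥ 2694.74; 2^11 = 2048, 2^12 = 4096.
Minimum N = 12.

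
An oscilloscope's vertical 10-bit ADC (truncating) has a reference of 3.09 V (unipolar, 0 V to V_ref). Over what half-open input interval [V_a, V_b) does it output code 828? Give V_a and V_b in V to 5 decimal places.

LSB = 3.09/2^10 = 3.018 mV.
V_a = V_low + 828·LSB = 2.49855 V; V_b = V_low + 829·LSB = 2.50157 V.

[2.49855 V, 2.50157 V)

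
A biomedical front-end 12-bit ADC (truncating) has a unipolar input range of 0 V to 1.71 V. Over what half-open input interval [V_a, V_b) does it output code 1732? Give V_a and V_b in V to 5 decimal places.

[0.72308 V, 0.72349 V)

LSB = 1.71/2^12 = 417.48 µV.
V_a = V_low + 1732·LSB = 0.723076 V; V_b = V_low + 1733·LSB = 0.723494 V.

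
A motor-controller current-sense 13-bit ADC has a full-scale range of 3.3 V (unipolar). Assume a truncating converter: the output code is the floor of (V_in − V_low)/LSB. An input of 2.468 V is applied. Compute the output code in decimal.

code 6126

Full-scale span = 3.3 V; LSB = 3.3/2^13 = 402.83 µV.
Input sits at 6126.623 steps above V_low.
So the output code is 6126.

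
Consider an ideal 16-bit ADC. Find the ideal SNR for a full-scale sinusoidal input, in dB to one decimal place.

98.1 dB

SNR ≈ 6.02·N + 1.76 dB = 6.02·16 + 1.76 = 98.08 dB.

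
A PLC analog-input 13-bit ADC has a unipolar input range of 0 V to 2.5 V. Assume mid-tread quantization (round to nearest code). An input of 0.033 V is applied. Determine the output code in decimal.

With 8192 levels over 2.5 V, one step is 305.18 µV.
(V_in − V_low)/LSB = (0.033 − 0) / 0.000305176 = 108.134.
Round → code 108.

code 108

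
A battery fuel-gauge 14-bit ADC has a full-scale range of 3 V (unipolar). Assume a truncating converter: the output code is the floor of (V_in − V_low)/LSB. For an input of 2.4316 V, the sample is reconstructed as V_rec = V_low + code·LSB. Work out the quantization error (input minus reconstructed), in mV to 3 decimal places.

0.142 mV

Step size: 3 V ÷ 2^14 = 183.11 µV.
Scaled input = 13279.7781 LSBs, so code = 13279.
Reconstructed: 2.4314575 V.
Error = 2.4316 − 2.4314575 = 0.00014248 V = 0.142 mV.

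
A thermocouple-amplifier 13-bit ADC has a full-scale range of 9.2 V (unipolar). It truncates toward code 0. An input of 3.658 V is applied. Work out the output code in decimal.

code 3257

With 8192 levels over 9.2 V, one step is 1.123 mV.
Input sits at 3257.210 steps above V_low.
So the output code is 3257.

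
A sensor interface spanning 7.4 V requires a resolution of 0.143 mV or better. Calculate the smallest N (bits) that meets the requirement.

Number of steps required ≥ 7.4 V / 0.143 mV = 51748.25.
Need 2^N ≥ 51748.25; 2^15 = 32768, 2^16 = 65536.
Minimum N = 16.

16 bits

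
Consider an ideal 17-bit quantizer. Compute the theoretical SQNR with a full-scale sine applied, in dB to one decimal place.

104.1 dB

SNR ≈ 6.02·N + 1.76 dB = 6.02·17 + 1.76 = 104.10 dB.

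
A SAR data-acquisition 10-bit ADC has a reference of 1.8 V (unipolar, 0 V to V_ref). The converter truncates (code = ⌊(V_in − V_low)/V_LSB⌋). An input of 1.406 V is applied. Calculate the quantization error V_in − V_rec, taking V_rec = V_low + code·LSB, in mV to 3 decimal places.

One LSB is 1.8 V / 1024 = 1.758 mV.
(V_in − V_low)/LSB = (1.406 − 0)/0.00175781 = 799.8578 → code 799 (floor).
Code 799 maps back to 0 + 799×0.00175781 V = 1.4044922 V.
Difference: 0.00150781 V → 1.508 mV.

1.508 mV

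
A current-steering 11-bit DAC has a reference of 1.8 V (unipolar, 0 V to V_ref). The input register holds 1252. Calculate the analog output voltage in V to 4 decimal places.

LSB = 1.8 V / 2^11 = 0.879 mV.
V_out = 0 + 1252 × 0.000878906 V = 1.10039 V.

1.1004 V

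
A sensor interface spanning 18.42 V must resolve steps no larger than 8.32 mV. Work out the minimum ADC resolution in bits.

Number of steps required ≥ 18.42 V / 8.32 mV = 2213.94.
Need 2^N ≥ 2213.94; 2^11 = 2048, 2^12 = 4096.
Minimum N = 12.

12 bits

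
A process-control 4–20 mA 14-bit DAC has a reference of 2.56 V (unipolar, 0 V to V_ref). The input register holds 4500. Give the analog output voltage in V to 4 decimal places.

LSB = 2.56 V / 2^14 = 156.25 µV.
V_out = 0 + 4500 × 0.00015625 V = 0.703125 V.

0.7031 V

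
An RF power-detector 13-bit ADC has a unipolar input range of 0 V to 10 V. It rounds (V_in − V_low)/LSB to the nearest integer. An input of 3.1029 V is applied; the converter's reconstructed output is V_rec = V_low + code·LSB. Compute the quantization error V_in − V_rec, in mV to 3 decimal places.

-0.127 mV

One LSB is 10 V / 8192 = 1.221 mV.
Scaled input = 2541.8957 LSBs, so code = 2542.
Code 2542 maps back to 0 + 2542×0.0012207 V = 3.1030273 V.
Error = 3.1029 − 3.1030273 = -0.000127344 V = -0.127 mV.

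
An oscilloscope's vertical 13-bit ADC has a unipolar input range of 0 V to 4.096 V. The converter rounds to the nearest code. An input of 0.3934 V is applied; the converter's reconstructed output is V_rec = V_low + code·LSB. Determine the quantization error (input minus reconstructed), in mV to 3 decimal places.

LSB = 4.096/2^13 = 0.500 mV.
Scaled input = 786.8000 LSBs, so code = 787.
V_rec = 0 + 787·0.0005 = 0.3935 V.
Error = 0.3934 − 0.3935 = -0.0001 V = -0.100 mV.

-0.100 mV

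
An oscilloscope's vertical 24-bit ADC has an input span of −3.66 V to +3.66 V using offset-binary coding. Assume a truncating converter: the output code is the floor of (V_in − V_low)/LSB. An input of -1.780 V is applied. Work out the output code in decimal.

code 4308902

Full-scale span = 7.32 V; LSB = 7.32/2^24 = 0.44 µV.
Input sits at 4308902.470 steps above V_low.
So the output code is 4308902.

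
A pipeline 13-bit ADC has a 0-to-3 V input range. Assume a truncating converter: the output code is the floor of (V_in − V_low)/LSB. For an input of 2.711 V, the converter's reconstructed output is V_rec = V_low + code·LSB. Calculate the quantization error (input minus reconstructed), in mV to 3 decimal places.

0.307 mV

One LSB is 3 V / 8192 = 366.21 µV.
(2.711 − 0)/0.000366211 = 7402.8373; ⌊·⌋ gives code 7402.
V_rec = 0 + 7402·0.000366211 = 2.7106934 V.
V_in − V_rec = 0.000306641 V = 0.307 mV.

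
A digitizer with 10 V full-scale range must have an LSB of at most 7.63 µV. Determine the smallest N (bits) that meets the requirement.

Number of steps required ≥ 10 V / 7.63 µV = 1310615.99.
Need 2^N ≥ 1310615.99; 2^20 = 1048576, 2^21 = 2097152.
Minimum N = 21.

21 bits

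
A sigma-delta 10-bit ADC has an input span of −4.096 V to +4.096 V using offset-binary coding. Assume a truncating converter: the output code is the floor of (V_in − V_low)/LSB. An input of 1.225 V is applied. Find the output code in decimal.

With 1024 levels over 8.192 V, one step is 8.000 mV.
(V_in − V_low)/LSB = (1.225 − (−4.096)) / 0.008 = 665.125.
Floor → code 665.

code 665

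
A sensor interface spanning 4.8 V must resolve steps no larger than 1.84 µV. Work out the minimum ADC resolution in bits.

Number of steps required ≥ 4.8 V / 1.84 µV = 2608695.65.
Need 2^N ≥ 2608695.65; 2^21 = 2097152, 2^22 = 4194304.
Minimum N = 22.

22 bits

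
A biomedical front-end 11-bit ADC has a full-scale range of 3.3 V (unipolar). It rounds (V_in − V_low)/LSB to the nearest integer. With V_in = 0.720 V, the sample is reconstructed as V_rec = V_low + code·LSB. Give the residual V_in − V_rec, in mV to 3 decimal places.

-0.264 mV

Step size: 3.3 V ÷ 2^11 = 1.611 mV.
(0.720 − 0)/0.00161133 = 446.8364; round gives code 447.
Code 447 maps back to 0 + 447×0.00161133 V = 0.72026367 V.
V_in − V_rec = -0.000263672 V = -0.264 mV.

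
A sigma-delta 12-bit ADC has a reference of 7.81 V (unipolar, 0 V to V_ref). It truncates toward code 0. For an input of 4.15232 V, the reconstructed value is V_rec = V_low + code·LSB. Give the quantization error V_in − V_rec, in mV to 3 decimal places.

1.351 mV

Step size: 7.81 V ÷ 2^12 = 1.907 mV.
Scaled input = 2177.7084 LSBs, so code = 2177.
Code 2177 maps back to 0 + 2177×0.00190674 V = 4.1509692 V.
Difference: 0.00135076 V → 1.351 mV.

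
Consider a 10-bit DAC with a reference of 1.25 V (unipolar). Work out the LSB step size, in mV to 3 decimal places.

1.221 mV

Full-scale span = 1.25 V.
LSB = 1.25 / 2^10 = 1.25 / 1024 = 0.0012207 V = 1.221 mV.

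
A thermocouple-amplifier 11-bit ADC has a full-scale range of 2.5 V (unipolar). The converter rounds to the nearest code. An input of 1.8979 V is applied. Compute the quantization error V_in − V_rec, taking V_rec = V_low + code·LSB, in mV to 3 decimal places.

-0.293 mV

Step size: 2.5 V ÷ 2^11 = 1.221 mV.
Scaled input = 1554.7597 LSBs, so code = 1555.
V_rec = 0 + 1555·0.0012207 = 1.8981934 V.
V_in − V_rec = -0.000293359 V = -0.293 mV.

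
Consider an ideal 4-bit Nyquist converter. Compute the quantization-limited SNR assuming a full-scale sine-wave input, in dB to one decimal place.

SNR ≈ 6.02·N + 1.76 dB = 6.02·4 + 1.76 = 25.84 dB.

25.8 dB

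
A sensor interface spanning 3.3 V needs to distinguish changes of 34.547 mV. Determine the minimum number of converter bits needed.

Number of steps required ≥ 3.3 V / 34.547 mV = 95.52.
Need 2^N ≥ 95.52; 2^6 = 64, 2^7 = 128.
Minimum N = 7.

7 bits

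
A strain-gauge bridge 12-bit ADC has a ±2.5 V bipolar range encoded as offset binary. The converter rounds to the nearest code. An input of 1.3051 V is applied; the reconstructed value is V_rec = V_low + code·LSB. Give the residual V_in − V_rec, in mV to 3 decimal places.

0.168 mV

One LSB is 5 V / 4096 = 1.221 mV.
Scaled input = 3117.1379 LSBs, so code = 3117.
Code 3117 maps back to (−2.5) + 3117×0.0012207 V = 1.3049316 V.
Difference: 0.000168359 V → 0.168 mV.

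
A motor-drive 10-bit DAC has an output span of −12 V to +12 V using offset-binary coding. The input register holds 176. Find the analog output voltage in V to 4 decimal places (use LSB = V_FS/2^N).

-7.8750 V

LSB = 24 V / 2^10 = 23.438 mV.
V_out = (−12) + 176 × 0.0234375 V = -7.875 V.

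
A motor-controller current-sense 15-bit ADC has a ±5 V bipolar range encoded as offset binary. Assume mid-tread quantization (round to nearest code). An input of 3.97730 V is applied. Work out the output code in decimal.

code 29417

LSB = 10 V / 32768 = 305.18 µV.
Input sits at 29416.817 steps above V_low.
Round → code 29417.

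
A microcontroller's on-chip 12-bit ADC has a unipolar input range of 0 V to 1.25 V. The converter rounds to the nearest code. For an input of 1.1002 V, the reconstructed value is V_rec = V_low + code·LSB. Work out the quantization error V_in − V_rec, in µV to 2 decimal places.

One LSB is 1.25 V / 4096 = 305.18 µV.
Scaled input = 3605.1354 LSBs, so code = 3605.
Reconstructed: 1.1001587 V.
V_in − V_rec = 4.13086e-05 V = 41.31 µV.

41.31 µV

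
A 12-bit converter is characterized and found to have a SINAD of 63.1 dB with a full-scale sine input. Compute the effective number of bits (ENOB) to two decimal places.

10.19 bits

ENOB = (SINAD − 1.76) / 6.02 = (63.1 − 1.76)/6.02 = 10.189.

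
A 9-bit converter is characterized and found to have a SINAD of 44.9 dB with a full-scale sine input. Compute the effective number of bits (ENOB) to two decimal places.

7.17 bits

ENOB = (SINAD − 1.76) / 6.02 = (44.9 − 1.76)/6.02 = 7.166.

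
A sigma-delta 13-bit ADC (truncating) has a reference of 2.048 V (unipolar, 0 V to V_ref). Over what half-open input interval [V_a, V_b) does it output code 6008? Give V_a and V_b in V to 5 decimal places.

[1.50200 V, 1.50225 V)

LSB = 2.048/2^13 = 250.00 µV.
V_a = V_low + 6008·LSB = 1.502 V; V_b = V_low + 6009·LSB = 1.50225 V.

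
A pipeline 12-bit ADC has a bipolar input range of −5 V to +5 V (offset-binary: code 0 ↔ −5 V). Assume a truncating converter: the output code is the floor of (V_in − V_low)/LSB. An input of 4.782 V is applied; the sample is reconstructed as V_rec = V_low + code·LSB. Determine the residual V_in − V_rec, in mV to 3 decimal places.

One LSB is 10 V / 4096 = 2.441 mV.
Scaled input = 4006.7072 LSBs, so code = 4006.
Code 4006 maps back to (−5) + 4006×0.00244141 V = 4.7802734 V.
Difference: 0.00172656 V → 1.727 mV.

1.727 mV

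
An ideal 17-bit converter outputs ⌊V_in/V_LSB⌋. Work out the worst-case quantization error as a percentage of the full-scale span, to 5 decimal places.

Truncating → worst-case error = 1 LSB = V_FS/2^17, so 100/131072 = 0.000762939 % of full scale.

0.00076 %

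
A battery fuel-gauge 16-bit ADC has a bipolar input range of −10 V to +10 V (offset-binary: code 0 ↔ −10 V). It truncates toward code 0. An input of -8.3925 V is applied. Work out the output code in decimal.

With 65536 levels over 20 V, one step is 305.18 µV.
Input sits at 5267.456 steps above V_low.
⌊·⌋(5267.456) = 5267.

code 5267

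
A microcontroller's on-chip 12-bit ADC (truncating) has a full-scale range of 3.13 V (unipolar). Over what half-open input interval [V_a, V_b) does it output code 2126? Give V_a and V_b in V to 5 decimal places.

[1.62460 V, 1.62537 V)

LSB = 3.13/2^12 = 0.764 mV.
V_a = V_low + 2126·LSB = 1.6246 V; V_b = V_low + 2127·LSB = 1.62537 V.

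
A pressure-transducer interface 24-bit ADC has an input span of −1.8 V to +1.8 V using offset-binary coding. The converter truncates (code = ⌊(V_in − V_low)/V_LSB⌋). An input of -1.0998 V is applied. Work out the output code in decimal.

code 3263168

LSB = 3.6 V / 16777216 = 0.21 µV.
(V_in − V_low)/LSB = (-1.0998 − (−1.8)) / 2.14577e-07 = 3263168.512.
Floor → code 3263168.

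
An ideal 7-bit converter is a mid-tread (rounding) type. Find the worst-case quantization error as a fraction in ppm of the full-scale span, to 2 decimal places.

Rounding → worst-case error = ½ LSB = V_FS/2^8, so 1e+06/256 = 3906.25 ppm of full scale.

3906.25 ppm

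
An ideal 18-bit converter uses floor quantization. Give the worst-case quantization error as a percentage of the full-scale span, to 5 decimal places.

Truncating → worst-case error = 1 LSB = V_FS/2^18, so 100/262144 = 0.00038147 % of full scale.

0.00038 %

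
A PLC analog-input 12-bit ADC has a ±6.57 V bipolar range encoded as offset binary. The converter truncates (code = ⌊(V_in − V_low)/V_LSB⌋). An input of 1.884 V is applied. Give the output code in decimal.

code 2635

LSB = 13.14 V / 4096 = 3.208 mV.
(1.884 − (−6.57)) / 0.00320801 = 2635.280 LSBs.
So the output code is 2635.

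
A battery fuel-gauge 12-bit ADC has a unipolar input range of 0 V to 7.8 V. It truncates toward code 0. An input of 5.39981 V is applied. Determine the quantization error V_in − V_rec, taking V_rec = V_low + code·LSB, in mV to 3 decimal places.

1.128 mV

LSB = 7.8/2^12 = 1.904 mV.
(V_in − V_low)/LSB = (5.39981 − 0)/0.0019043 = 2835.5925 → code 2835 (floor).
Reconstructed: 5.3986816 V.
Error = 5.39981 − 5.3986816 = 0.00112836 V = 1.128 mV.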